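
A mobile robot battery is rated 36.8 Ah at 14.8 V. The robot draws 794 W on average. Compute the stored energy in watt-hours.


E = capacity * V = 36.8*14.8 = 544.6400

544.6400 Wh


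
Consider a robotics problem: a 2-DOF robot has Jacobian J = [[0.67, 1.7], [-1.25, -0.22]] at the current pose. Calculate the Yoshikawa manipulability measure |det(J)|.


det(J) = 0.67*-0.22 - (1.7)*(-1.25) = 1.9776
|det(J)| = 1.9776

1.9776


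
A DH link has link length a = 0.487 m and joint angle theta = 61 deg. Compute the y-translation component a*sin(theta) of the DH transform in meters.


a*sin(theta) = 0.487*sin(61 deg) = 0.4259

0.4259 m


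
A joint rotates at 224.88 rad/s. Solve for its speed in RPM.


RPM = 224.88 * 60/(2*pi) = 2147.4458

2147.4458 RPM


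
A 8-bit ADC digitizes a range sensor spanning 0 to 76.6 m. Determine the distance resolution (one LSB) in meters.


res = range / 2^n = 76.6/2^8 = 76.6/256 = 0.2992

0.2992 m


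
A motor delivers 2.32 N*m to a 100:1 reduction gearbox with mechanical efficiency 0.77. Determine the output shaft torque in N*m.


tau_out = tau_in * N * eta = 2.32 * 100 * 0.77 = 178.6400

178.6400 N*m


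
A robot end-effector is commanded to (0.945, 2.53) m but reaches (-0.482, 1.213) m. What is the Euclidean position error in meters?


dx = -0.482 - (0.945) = -1.4270, dy = 1.213 - (2.53) = -1.3170
err = sqrt(2.036329 + 1.734489) = 1.9419

1.9419 m


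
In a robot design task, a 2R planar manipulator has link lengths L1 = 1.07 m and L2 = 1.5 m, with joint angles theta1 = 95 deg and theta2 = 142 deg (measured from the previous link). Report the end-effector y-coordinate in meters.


y = L1*sin(th1) + L2*sin(th1+th2) = 1.07*sin(95 deg) + 1.5*sin(237 deg) = -0.1921

-0.1921 m


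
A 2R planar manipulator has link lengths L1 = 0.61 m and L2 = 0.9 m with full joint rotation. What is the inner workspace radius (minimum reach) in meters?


r_min = |L1 - L2| = |0.61 - 0.9| = 0.2900

0.2900 m


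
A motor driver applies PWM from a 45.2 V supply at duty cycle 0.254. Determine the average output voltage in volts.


V_avg = V_supply * D = 45.2*0.254 = 11.4808

11.4808 V


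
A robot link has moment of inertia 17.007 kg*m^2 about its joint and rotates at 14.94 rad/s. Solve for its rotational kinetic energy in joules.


KE = (1/2)*I*omega^2 = 0.5*17.007*14.94^2 = 1898.0118

1898.0118 J


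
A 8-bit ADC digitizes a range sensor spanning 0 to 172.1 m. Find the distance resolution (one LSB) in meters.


res = range / 2^n = 172.1/2^8 = 172.1/256 = 0.6723

0.6723 m


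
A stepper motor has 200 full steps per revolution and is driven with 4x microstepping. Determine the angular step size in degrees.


step = 360/(200*4) = 360/800 = 0.4500

0.4500 degrees


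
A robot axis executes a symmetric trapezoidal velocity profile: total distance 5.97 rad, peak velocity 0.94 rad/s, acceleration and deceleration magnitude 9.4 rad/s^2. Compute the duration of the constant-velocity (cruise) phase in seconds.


t_acc = v/a = 0.100000 s, d_acc = v^2/(2a) = 0.047000 rad each
d_cruise = 5.97 - 2*0.047000 = 5.876000 rad
t_cruise = d_cruise/v = 5.876000/0.94 = 6.2511

6.2511 s


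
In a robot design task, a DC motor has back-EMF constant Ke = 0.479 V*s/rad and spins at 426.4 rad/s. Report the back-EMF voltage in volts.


V_emf = Ke * omega = 0.479*426.4 = 204.2456

204.2456 V


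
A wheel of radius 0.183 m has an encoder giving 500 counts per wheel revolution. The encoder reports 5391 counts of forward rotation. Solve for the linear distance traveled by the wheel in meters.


revs = 5391/500 = 10.782000
d = revs * 2*pi*r = 10.782000 * 2*pi*0.183 = 12.3974

12.3974 m


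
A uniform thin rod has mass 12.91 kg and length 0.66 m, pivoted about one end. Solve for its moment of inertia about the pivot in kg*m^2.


I = (1/3)*m*L^2 = (1/3)*12.91*0.66^2 = 1.8745

1.8745 kg*m^2


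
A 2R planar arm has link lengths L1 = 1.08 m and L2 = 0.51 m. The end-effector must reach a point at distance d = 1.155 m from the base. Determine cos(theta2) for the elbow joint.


cos(th2) = (d^2 - L1^2 - L2^2)/(2*L1*L2) = (1.155^2 - 1.08^2 - 0.51^2)/(2*1.08*0.51) = -0.0839

-0.0839


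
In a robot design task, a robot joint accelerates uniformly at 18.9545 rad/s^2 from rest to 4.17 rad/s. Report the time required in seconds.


t = delta_omega / alpha = 4.17 / 18.9545 = 0.2200

0.2200 s


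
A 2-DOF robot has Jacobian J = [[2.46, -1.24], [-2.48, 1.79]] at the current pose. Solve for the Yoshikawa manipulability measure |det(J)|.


det(J) = 2.46*1.79 - (-1.24)*(-2.48) = 1.3282
|det(J)| = 1.3282

1.3282


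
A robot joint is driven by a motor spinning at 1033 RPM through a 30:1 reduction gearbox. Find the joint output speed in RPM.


omega_joint = omega_motor / N = 1033 / 30 = 34.4333

34.4333 RPM


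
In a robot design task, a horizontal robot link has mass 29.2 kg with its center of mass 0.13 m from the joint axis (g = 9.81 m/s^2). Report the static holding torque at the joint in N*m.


tau = m*g*L = 29.2 * 9.81 * 0.13 = 37.2388

37.2388 N*m


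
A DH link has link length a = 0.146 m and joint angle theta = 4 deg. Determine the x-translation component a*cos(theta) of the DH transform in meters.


a*cos(theta) = 0.146*cos(4 deg) = 0.1456

0.1456 m


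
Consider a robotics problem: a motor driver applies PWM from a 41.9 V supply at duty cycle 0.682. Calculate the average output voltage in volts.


V_avg = V_supply * D = 41.9*0.682 = 28.5758

28.5758 V


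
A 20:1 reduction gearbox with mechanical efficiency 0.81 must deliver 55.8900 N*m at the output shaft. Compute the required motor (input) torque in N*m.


tau_in = tau_out / (N * eta) = 55.8900 / (20 * 0.81) = 3.4500

3.4500 N*m


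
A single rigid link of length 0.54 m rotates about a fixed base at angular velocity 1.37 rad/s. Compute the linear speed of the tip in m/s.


v = L*omega = 0.54 * 1.37 = 0.7398

0.7398 m/s


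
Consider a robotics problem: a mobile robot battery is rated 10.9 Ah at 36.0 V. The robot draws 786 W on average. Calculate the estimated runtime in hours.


E = 10.9*36.0 = 392.4000 Wh
t = E/P = 392.4000/786 = 0.4992

0.4992 hours


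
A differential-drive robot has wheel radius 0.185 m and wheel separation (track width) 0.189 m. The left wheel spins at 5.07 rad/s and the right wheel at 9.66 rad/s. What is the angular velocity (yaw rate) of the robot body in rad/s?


omega = r*(wR - wL)/L = 0.185*(9.66 - (5.07))/0.189 = 4.4929

4.4929 rad/s


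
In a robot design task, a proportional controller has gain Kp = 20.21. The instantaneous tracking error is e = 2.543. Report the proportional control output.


u_P = Kp * e = 20.21 * 2.543 = 51.3940

51.3940


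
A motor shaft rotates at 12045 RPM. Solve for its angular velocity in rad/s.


omega = 12045 * 2*pi/60 = 1261.3495

1261.3495 rad/s


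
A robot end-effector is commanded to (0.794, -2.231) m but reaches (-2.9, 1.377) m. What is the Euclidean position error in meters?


dx = -2.9 - (0.794) = -3.6940, dy = 1.377 - (-2.231) = 3.6080
err = sqrt(13.645636 + 13.017664) = 5.1637

5.1637 m


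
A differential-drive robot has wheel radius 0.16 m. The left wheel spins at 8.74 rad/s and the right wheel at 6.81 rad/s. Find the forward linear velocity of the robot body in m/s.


v = r*(wR + wL)/2 = 0.16*(6.81 + 8.74)/2 = 1.2440

1.2440 m/s


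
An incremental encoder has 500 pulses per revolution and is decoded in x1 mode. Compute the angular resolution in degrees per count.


resolution = 360 / (PPR * 1) = 360 / 500 = 0.7200

0.7200 degrees


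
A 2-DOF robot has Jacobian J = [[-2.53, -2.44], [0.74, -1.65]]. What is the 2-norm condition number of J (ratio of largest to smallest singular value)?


JJ^T eigenvalues: trace(JJ^T) = 15.6246, det(JJ^T) = det(J)^2 = 35.76159601
s_max^2 = (15.6246 + sqrt(101.08174112))/2 = 12.83927079
s_min^2 = (15.6246 - sqrt(101.08174112))/2 = 2.78532921
kappa = s_max/s_min = sqrt(12.83927079/2.78532921) = 2.1470

2.1470


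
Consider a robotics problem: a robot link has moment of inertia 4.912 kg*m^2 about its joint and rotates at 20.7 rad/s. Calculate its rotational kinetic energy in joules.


KE = (1/2)*I*omega^2 = 0.5*4.912*20.7^2 = 1052.3714

1052.3714 J


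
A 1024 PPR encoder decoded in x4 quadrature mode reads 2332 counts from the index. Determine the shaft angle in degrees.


angle = counts * 360 / (PPR*4) = 2332 * 360 / 4096 = 204.9609

204.9609 degrees


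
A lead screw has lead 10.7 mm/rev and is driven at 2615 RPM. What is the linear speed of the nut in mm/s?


v = lead * (RPM/60) = 10.7*2615/60 = 466.3417

466.3417 mm/s


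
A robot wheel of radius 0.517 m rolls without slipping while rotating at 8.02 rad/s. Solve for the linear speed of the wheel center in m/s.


v = omega * r = 8.02 * 0.517 = 4.1463

4.1463 m/s


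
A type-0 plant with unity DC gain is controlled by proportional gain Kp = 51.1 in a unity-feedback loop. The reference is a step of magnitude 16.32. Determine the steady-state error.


e_ss = R/(1 + Kp) = 16.32/(1 + 51.1) = 16.32/52.1000 = 0.3132

0.3132


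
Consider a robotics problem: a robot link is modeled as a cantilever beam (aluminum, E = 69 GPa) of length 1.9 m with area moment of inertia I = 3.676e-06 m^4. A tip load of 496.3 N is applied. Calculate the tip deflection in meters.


delta = F*L^3/(3*E*I) = 496.3*1.9^3/(3*6.900e+10*3.676e-06)
      = 3404.1217/760932 = 0.0045

0.0045 m


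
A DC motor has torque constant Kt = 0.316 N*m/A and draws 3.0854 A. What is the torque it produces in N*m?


tau = Kt * I = 0.316*3.0854 = 0.9750

0.9750 N*m


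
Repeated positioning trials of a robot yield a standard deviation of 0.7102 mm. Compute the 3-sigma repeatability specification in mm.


repeatability = 3*sigma = 3*0.7102 = 2.1306

2.1306 mm


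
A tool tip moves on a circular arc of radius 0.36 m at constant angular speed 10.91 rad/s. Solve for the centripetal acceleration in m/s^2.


a_c = omega^2 * r = 10.91^2 * 0.36 = 42.8501

42.8501 m/s^2


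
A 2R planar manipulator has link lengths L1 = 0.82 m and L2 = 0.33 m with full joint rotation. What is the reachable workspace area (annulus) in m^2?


r_max = L1 + L2 = 1.1500, r_min = |L1 - L2| = 0.4900
A = pi*(r_max^2 - r_min^2) = pi*(1.3225 - 0.2401) = 3.4005

3.4005 m^2


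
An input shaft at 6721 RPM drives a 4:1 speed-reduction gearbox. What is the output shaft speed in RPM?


omega_out = omega_in / N = 6721 / 4 = 1680.2500

1680.2500 RPM


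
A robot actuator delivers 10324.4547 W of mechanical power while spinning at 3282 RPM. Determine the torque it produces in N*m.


omega = 3282 * 2*pi/60 = 343.690236 rad/s
tau = P / omega = 10324.4547 / 343.690236 = 30.0400

30.0400 N*m


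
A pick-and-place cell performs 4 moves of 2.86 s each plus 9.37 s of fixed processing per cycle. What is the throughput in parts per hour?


T_cycle = 4*2.86 + 9.37 = 20.8100 s
rate = 3600/T = 172.9938

172.9938 parts/hour


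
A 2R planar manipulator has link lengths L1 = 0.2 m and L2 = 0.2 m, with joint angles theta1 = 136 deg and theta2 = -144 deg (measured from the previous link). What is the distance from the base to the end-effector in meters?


x = L1*cos(th1) + L2*cos(th1+th2) = 0.054186
y = L1*sin(th1) + L2*sin(th1+th2) = 0.111097
d = sqrt(x^2 + y^2) = sqrt(0.002936 + 0.012343) = 0.1236

0.1236 m


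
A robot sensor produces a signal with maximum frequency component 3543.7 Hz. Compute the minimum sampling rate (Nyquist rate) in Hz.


f_s,min = 2*f_max = 2*3543.7 = 7087.4000

7087.4000 Hz


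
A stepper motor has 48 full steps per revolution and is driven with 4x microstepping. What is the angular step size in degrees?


step = 360/(48*4) = 360/192 = 1.8750

1.8750 degrees


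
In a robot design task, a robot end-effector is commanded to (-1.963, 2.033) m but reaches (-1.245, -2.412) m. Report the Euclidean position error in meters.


dx = -1.245 - (-1.963) = 0.7180, dy = -2.412 - (2.033) = -4.4450
err = sqrt(0.515524 + 19.758025) = 4.5026

4.5026 m


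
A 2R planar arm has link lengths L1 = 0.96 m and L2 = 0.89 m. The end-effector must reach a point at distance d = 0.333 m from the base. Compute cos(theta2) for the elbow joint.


cos(th2) = (d^2 - L1^2 - L2^2)/(2*L1*L2) = (0.333^2 - 0.96^2 - 0.89^2)/(2*0.96*0.89) = -0.9380

-0.9380


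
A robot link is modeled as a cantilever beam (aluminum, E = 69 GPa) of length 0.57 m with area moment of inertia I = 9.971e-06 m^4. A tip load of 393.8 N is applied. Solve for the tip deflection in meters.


delta = F*L^3/(3*E*I) = 393.8*0.57^3/(3*6.900e+10*9.971e-06)
      = 72.9290034/2063997 = 3.5334e-05

3.5334e-05 m


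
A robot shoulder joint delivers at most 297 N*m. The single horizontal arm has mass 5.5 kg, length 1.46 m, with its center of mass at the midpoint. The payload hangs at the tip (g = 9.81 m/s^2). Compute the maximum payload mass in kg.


tau_arm = m_arm*g*(L/2) = 5.5*9.81*1.46/2 = 39.3872 N*m
tau_payload = tau_max - tau_arm = 297 - 39.3872 = 257.6128
m_payload = tau_payload / (g*L) = 257.6128 / (9.81*1.46) = 17.9865

17.9865 kg


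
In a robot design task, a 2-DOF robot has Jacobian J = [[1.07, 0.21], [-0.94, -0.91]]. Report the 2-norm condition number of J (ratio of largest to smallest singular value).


JJ^T eigenvalues: trace(JJ^T) = 2.9007, det(JJ^T) = det(J)^2 = 0.60264169
s_max^2 = (2.9007 + sqrt(6.00349373))/2 = 2.67545140
s_min^2 = (2.9007 - sqrt(6.00349373))/2 = 0.22524860
kappa = s_max/s_min = sqrt(2.67545140/0.22524860) = 3.4464

3.4464


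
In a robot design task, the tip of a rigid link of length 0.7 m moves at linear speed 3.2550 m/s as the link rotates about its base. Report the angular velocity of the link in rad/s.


omega = v / L = 3.2550 / 0.7 = 4.6500

4.6500 rad/s


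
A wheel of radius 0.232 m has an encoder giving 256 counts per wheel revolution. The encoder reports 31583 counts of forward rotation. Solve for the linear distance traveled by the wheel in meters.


revs = 31583/256 = 123.371094
d = revs * 2*pi*r = 123.371094 * 2*pi*0.232 = 179.8379

179.8379 m


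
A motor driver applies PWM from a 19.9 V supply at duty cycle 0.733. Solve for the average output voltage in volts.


V_avg = V_supply * D = 19.9*0.733 = 14.5867

14.5867 V


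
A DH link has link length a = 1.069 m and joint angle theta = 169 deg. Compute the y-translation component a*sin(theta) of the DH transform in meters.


a*sin(theta) = 1.069*sin(169 deg) = 0.2040

0.2040 m


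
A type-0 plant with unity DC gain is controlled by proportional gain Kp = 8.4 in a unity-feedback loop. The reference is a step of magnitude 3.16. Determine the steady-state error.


e_ss = R/(1 + Kp) = 3.16/(1 + 8.4) = 3.16/9.4000 = 0.3362

0.3362


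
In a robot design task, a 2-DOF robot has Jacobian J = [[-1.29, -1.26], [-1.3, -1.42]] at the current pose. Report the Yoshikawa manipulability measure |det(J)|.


det(J) = -1.29*-1.42 - (-1.26)*(-1.3) = 0.1938
|det(J)| = 0.1938

0.1938


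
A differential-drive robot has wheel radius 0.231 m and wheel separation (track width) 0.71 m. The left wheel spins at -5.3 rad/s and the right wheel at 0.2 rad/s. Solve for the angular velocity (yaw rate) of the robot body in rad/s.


omega = r*(wR - wL)/L = 0.231*(0.2 - (-5.3))/0.71 = 1.7894

1.7894 rad/s


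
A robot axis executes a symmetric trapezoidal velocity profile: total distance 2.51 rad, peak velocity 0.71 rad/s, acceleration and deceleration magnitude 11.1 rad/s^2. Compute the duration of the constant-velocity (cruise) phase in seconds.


t_acc = v/a = 0.063964 s, d_acc = v^2/(2a) = 0.022707 rad each
d_cruise = 2.51 - 2*0.022707 = 2.464586 rad
t_cruise = d_cruise/v = 2.464586/0.71 = 3.4712

3.4712 s


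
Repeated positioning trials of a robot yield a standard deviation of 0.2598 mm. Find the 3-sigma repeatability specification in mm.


repeatability = 3*sigma = 3*0.2598 = 0.7794

0.7794 mm


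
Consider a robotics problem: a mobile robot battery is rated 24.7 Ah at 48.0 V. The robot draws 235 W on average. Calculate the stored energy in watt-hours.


E = capacity * V = 24.7*48.0 = 1185.6000

1185.6000 Wh


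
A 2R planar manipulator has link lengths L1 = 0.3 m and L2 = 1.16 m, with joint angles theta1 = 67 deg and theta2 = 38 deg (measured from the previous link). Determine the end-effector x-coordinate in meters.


x = L1*cos(th1) + L2*cos(th1+th2) = 0.3*cos(67 deg) + 1.16*cos(105 deg) = -0.1830

-0.1830 m


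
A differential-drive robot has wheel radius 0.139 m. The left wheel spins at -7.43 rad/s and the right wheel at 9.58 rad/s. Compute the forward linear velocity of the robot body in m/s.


v = r*(wR + wL)/2 = 0.139*(9.58 + -7.43)/2 = 0.1494

0.1494 m/s


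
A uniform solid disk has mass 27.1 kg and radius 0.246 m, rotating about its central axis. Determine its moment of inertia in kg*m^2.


I = (1/2)*m*R^2 = 0.5*27.1*0.246^2 = 0.8200

0.8200 kg*m^2


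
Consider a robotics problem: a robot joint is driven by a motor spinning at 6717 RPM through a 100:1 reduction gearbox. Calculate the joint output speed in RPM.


omega_joint = omega_motor / N = 6717 / 100 = 67.1700

67.1700 RPM


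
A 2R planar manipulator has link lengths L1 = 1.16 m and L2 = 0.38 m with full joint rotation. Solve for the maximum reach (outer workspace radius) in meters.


r_max = L1 + L2 = 1.16 + 0.38 = 1.5400

1.5400 m


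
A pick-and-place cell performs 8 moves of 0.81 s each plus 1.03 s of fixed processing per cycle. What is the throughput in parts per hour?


T_cycle = 8*0.81 + 1.03 = 7.5100 s
rate = 3600/T = 479.3609

479.3609 parts/hour


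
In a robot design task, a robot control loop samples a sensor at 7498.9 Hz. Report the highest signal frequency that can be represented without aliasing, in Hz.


f_max = f_s/2 = 7498.9/2 = 3749.4500

3749.4500 Hz


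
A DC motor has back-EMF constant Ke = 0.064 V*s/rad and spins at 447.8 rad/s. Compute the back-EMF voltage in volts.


V_emf = Ke * omega = 0.064*447.8 = 28.6592

28.6592 V


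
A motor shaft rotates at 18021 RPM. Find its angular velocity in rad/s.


omega = 18021 * 2*pi/60 = 1887.1547

1887.1547 rad/s


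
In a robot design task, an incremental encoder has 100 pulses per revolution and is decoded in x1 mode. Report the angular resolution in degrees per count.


resolution = 360 / (PPR * 1) = 360 / 100 = 3.6000

3.6000 degrees


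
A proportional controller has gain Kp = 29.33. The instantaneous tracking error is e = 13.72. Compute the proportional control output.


u_P = Kp * e = 29.33 * 13.72 = 402.4076

402.4076


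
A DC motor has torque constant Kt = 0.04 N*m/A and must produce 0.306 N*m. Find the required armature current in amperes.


I = tau / Kt = 0.306/0.04 = 7.6500

7.6500 A


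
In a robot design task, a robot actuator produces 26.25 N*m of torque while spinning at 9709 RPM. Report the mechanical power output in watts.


omega = 9709 * 2*pi/60 = 1016.724102 rad/s
P = tau * omega = 26.25 * 1016.724102 = 26689.0077

26689.0077 W


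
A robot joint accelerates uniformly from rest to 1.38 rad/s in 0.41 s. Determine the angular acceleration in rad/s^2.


alpha = delta_omega / t = 1.38 / 0.41 = 3.3659

3.3659 rad/s^2


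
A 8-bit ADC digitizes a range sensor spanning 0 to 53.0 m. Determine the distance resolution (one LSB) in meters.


res = range / 2^n = 53.0/2^8 = 53.0/256 = 0.2070

0.2070 m


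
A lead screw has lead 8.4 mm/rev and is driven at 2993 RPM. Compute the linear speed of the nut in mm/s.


v = lead * (RPM/60) = 8.4*2993/60 = 419.0200

419.0200 mm/s


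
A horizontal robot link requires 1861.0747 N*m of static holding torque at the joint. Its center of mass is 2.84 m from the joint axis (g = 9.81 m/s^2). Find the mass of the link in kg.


m = tau / (g*L) = 1861.0747 / (9.81 * 2.84) = 66.8000

66.8000 kg


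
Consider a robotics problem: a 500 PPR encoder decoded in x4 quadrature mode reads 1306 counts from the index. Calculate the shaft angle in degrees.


angle = counts * 360 / (PPR*4) = 1306 * 360 / 2000 = 235.0800

235.0800 degrees


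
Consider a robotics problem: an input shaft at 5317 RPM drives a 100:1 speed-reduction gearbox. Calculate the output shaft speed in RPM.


omega_out = omega_in / N = 5317 / 100 = 53.1700

53.1700 RPM


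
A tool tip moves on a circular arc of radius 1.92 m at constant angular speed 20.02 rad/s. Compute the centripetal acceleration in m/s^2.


a_c = omega^2 * r = 20.02^2 * 1.92 = 769.5368

769.5368 m/s^2


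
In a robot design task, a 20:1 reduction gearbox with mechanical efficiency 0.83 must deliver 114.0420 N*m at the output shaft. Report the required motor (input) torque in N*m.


tau_in = tau_out / (N * eta) = 114.0420 / (20 * 0.83) = 6.8700

6.8700 N*m


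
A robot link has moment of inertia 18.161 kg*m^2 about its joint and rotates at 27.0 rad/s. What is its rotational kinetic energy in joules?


KE = (1/2)*I*omega^2 = 0.5*18.161*27.0^2 = 6619.6845

6619.6845 J


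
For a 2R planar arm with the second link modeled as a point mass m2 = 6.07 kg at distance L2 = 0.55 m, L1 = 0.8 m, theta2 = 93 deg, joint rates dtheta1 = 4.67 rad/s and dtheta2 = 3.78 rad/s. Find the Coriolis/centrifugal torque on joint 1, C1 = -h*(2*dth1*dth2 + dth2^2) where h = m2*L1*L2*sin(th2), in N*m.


h = m2*L1*L2*sin(th2) = 6.07*0.8*0.55*sin(93 deg) = 2.667140
C1 = -h*(2*4.67*3.78 + 3.78^2) = -2.667140*49.5936 = -132.2731

-132.2731 N*m


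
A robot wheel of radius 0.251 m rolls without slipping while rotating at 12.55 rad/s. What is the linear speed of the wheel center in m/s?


v = omega * r = 12.55 * 0.251 = 3.1501

3.1501 m/s


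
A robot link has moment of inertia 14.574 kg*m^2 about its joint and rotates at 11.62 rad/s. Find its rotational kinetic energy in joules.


KE = (1/2)*I*omega^2 = 0.5*14.574*11.62^2 = 983.9228

983.9228 J


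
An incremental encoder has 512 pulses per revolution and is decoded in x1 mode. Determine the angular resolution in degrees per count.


resolution = 360 / (PPR * 1) = 360 / 512 = 0.7031

0.7031 degrees


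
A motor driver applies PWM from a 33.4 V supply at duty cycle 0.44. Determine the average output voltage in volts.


V_avg = V_supply * D = 33.4*0.44 = 14.6960

14.6960 V


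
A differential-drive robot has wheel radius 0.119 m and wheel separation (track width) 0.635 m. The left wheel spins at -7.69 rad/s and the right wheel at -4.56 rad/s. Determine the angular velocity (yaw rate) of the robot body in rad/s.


omega = r*(wR - wL)/L = 0.119*(-4.56 - (-7.69))/0.635 = 0.5866

0.5866 rad/s


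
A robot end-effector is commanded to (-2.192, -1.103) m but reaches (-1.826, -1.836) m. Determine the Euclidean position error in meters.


dx = -1.826 - (-2.192) = 0.3660, dy = -1.836 - (-1.103) = -0.7330
err = sqrt(0.133956 + 0.537289) = 0.8193

0.8193 m


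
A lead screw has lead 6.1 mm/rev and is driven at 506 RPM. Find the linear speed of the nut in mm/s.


v = lead * (RPM/60) = 6.1*506/60 = 51.4433

51.4433 mm/s


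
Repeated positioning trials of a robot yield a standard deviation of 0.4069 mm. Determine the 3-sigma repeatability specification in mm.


repeatability = 3*sigma = 3*0.4069 = 1.2207

1.2207 mm


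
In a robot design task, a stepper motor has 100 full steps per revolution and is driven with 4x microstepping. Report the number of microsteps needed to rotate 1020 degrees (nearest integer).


step_size = 360/(100*4) = 360/400 = 0.900000 deg
n = 1020/(360/400) = 1020*400/360 = 1133.3333 -> 1133

1133 steps


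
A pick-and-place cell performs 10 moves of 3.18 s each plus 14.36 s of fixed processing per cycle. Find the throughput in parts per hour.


T_cycle = 10*3.18 + 14.36 = 46.1600 s
rate = 3600/T = 77.9896

77.9896 parts/hour


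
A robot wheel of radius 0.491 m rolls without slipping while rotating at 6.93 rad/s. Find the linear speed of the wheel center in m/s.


v = omega * r = 6.93 * 0.491 = 3.4026

3.4026 m/s


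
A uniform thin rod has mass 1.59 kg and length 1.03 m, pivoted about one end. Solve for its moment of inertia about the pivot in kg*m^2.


I = (1/3)*m*L^2 = (1/3)*1.59*1.03^2 = 0.5623

0.5623 kg*m^2


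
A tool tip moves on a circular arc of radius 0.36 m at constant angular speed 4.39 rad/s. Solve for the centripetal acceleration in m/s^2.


a_c = omega^2 * r = 4.39^2 * 0.36 = 6.9380

6.9380 m/s^2


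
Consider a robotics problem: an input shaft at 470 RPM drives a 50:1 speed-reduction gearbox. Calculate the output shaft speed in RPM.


omega_out = omega_in / N = 470 / 50 = 9.4000

9.4000 RPM


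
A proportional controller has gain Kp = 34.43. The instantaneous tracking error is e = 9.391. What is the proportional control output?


u_P = Kp * e = 34.43 * 9.391 = 323.3321

323.3321


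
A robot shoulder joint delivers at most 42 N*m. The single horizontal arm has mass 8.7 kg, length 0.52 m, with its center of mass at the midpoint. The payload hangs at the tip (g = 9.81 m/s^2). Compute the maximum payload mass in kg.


tau_arm = m_arm*g*(L/2) = 8.7*9.81*0.52/2 = 22.1902 N*m
tau_payload = tau_max - tau_arm = 42 - 22.1902 = 19.8098
m_payload = tau_payload / (g*L) = 19.8098 / (9.81*0.52) = 3.8834

3.8834 kg


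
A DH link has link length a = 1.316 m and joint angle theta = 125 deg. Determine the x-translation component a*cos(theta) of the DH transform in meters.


a*cos(theta) = 1.316*cos(125 deg) = -0.7548

-0.7548 m


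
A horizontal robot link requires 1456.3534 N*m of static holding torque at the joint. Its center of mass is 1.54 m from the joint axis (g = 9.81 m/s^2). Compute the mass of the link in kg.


m = tau / (g*L) = 1456.3534 / (9.81 * 1.54) = 96.4000

96.4000 kg


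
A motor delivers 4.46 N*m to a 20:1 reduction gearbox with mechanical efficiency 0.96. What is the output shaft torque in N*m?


tau_out = tau_in * N * eta = 4.46 * 20 * 0.96 = 85.6320

85.6320 N*m


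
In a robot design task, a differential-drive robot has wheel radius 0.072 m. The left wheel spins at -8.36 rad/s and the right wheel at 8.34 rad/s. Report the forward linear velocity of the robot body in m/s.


v = r*(wR + wL)/2 = 0.072*(8.34 + -8.36)/2 = -0.0007

-0.0007 m/s


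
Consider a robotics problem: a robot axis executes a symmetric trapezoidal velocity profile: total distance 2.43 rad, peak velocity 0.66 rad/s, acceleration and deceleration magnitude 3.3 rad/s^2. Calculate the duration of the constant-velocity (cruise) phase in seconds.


t_acc = v/a = 0.200000 s, d_acc = v^2/(2a) = 0.066000 rad each
d_cruise = 2.43 - 2*0.066000 = 2.298000 rad
t_cruise = d_cruise/v = 2.298000/0.66 = 3.4818

3.4818 s


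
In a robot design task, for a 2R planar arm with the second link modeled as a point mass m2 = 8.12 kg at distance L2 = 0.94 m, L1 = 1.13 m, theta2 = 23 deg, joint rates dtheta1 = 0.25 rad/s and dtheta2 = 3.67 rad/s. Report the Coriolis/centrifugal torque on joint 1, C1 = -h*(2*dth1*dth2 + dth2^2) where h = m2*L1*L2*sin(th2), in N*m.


h = m2*L1*L2*sin(th2) = 8.12*1.13*0.94*sin(23 deg) = 3.370081
C1 = -h*(2*0.25*3.67 + 3.67^2) = -3.370081*15.3039 = -51.5754

-51.5754 N*m


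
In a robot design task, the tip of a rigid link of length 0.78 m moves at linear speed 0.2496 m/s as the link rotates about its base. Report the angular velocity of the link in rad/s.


omega = v / L = 0.2496 / 0.78 = 0.3200

0.3200 rad/s


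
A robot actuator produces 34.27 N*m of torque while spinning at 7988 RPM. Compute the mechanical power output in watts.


omega = 7988 * 2*pi/60 = 836.501404 rad/s
P = tau * omega = 34.27 * 836.501404 = 28666.9031

28666.9031 W


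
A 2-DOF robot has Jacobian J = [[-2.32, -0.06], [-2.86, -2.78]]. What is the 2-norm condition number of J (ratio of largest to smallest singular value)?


JJ^T eigenvalues: trace(JJ^T) = 21.2940, det(JJ^T) = det(J)^2 = 39.41328400
s_max^2 = (21.2940 + sqrt(295.78130000))/2 = 19.24614676
s_min^2 = (21.2940 - sqrt(295.78130000))/2 = 2.04785324
kappa = s_max/s_min = sqrt(19.24614676/2.04785324) = 3.0656

3.0656


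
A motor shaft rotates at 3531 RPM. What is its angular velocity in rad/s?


omega = 3531 * 2*pi/60 = 369.7655

369.7655 rad/s


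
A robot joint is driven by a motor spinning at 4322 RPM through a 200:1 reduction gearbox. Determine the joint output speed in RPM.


omega_joint = omega_motor / N = 4322 / 200 = 21.6100

21.6100 RPM


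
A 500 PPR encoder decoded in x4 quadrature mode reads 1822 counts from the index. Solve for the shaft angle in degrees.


angle = counts * 360 / (PPR*4) = 1822 * 360 / 2000 = 327.9600

327.9600 degrees


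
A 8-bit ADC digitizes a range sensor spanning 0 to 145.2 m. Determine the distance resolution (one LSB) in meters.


res = range / 2^n = 145.2/2^8 = 145.2/256 = 0.5672

0.5672 m


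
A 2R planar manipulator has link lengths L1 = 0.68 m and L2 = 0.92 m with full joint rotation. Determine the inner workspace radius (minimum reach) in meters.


r_min = |L1 - L2| = |0.68 - 0.92| = 0.2400

0.2400 m


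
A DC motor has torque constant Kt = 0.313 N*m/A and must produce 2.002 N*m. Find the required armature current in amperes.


I = tau / Kt = 2.002/0.313 = 6.3962

6.3962 A


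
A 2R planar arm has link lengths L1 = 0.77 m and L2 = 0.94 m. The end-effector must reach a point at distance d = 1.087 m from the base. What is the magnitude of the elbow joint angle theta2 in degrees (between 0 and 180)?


cos(th2) = (d^2 - L1^2 - L2^2)/(2*L1*L2) = (1.087^2 - 0.77^2 - 0.94^2)/(2*0.77*0.94) = -0.20373791
th2 = acos(-0.20373791) = 101.7556 deg

101.7556 degrees


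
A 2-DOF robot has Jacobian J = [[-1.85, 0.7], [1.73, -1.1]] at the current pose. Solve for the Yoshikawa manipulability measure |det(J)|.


det(J) = -1.85*-1.1 - (0.7)*(1.73) = 0.8240
|det(J)| = 0.8240

0.8240


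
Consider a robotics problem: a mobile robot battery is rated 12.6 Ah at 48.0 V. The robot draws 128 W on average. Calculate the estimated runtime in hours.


E = 12.6*48.0 = 604.8000 Wh
t = E/P = 604.8000/128 = 4.7250

4.7250 hours


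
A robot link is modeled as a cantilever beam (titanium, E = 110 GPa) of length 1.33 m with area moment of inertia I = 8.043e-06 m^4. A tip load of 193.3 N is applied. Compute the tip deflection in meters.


delta = F*L^3/(3*E*I) = 193.3*1.33^3/(3*1.100e+11*8.043e-06)
      = 454.7647321/2654190 = 1.7134e-04

1.7134e-04 m


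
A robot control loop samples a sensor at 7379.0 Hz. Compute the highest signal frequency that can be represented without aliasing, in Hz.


f_max = f_s/2 = 7379.0/2 = 3689.5000

3689.5000 Hz


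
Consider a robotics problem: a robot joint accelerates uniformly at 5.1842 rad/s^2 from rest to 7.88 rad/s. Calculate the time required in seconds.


t = delta_omega / alpha = 7.88 / 5.1842 = 1.5200

1.5200 s


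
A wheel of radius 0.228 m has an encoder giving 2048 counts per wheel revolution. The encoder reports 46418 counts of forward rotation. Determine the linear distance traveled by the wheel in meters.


revs = 46418/2048 = 22.665039
d = revs * 2*pi*r = 22.665039 * 2*pi*0.228 = 32.4692

32.4692 m


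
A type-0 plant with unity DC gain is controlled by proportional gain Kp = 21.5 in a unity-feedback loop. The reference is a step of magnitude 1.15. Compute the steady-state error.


e_ss = R/(1 + Kp) = 1.15/(1 + 21.5) = 1.15/22.5000 = 0.0511

0.0511


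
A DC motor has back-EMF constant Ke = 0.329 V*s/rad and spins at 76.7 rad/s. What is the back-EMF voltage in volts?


V_emf = Ke * omega = 0.329*76.7 = 25.2343

25.2343 V


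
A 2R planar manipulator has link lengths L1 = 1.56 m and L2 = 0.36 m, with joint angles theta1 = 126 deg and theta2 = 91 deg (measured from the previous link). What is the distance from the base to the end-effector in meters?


x = L1*cos(th1) + L2*cos(th1+th2) = -1.204454
y = L1*sin(th1) + L2*sin(th1+th2) = 1.045413
d = sqrt(x^2 + y^2) = sqrt(1.450709 + 1.092888) = 1.5949

1.5949 m


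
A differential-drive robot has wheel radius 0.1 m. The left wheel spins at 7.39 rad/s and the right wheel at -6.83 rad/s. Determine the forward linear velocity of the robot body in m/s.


v = r*(wR + wL)/2 = 0.1*(-6.83 + 7.39)/2 = 0.0280

0.0280 m/s


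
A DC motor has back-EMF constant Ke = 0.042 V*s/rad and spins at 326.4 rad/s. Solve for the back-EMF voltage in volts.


V_emf = Ke * omega = 0.042*326.4 = 13.7088

13.7088 V


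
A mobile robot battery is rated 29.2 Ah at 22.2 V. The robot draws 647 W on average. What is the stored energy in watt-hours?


E = capacity * V = 29.2*22.2 = 648.2400

648.2400 Wh


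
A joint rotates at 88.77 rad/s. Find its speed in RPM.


RPM = 88.77 * 60/(2*pi) = 847.6911

847.6911 RPM


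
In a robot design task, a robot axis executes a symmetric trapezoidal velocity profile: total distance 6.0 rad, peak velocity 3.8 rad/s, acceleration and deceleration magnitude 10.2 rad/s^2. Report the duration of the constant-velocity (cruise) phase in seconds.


t_acc = v/a = 0.372549 s, d_acc = v^2/(2a) = 0.707843 rad each
d_cruise = 6.0 - 2*0.707843 = 4.584314 rad
t_cruise = d_cruise/v = 4.584314/3.8 = 1.2064

1.2064 s


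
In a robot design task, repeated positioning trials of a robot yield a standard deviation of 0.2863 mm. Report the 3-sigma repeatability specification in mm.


repeatability = 3*sigma = 3*0.2863 = 0.8589

0.8589 mm


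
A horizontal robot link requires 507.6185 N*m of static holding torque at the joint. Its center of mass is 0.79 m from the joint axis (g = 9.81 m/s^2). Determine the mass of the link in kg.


m = tau / (g*L) = 507.6185 / (9.81 * 0.79) = 65.5000

65.5000 kg


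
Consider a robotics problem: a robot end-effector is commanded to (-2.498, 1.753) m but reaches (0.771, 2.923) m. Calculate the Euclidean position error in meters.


dx = 0.771 - (-2.498) = 3.2690, dy = 2.923 - (1.753) = 1.1700
err = sqrt(10.686361 + 1.368900) = 3.4721

3.4721 m


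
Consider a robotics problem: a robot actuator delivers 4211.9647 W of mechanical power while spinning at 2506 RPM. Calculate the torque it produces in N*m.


omega = 2506 * 2*pi/60 = 262.427706 rad/s
tau = P / omega = 4211.9647 / 262.427706 = 16.0500

16.0500 N*m


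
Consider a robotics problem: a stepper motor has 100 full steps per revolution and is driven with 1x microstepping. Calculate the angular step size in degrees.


step = 360/(100*1) = 360/100 = 3.6000

3.6000 degrees


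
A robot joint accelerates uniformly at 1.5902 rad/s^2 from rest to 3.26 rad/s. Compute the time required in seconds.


t = delta_omega / alpha = 3.26 / 1.5902 = 2.0501

2.0501 s


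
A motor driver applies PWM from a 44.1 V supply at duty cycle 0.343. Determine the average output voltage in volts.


V_avg = V_supply * D = 44.1*0.343 = 15.1263

15.1263 V


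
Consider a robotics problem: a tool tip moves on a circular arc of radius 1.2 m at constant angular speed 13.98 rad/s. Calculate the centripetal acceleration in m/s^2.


a_c = omega^2 * r = 13.98^2 * 1.2 = 234.5285

234.5285 m/s^2


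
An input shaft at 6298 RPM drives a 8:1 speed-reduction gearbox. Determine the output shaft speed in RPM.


omega_out = omega_in / N = 6298 / 8 = 787.2500

787.2500 RPM


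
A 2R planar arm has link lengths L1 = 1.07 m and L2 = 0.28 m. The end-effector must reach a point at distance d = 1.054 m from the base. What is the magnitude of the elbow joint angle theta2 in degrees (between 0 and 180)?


cos(th2) = (d^2 - L1^2 - L2^2)/(2*L1*L2) = (1.054^2 - 1.07^2 - 0.28^2)/(2*1.07*0.28) = -0.18755674
th2 = acos(-0.18755674) = 100.8102 deg

100.8102 degrees


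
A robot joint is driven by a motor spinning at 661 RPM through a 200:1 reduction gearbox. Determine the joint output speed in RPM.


omega_joint = omega_motor / N = 661 / 200 = 3.3050

3.3050 RPM


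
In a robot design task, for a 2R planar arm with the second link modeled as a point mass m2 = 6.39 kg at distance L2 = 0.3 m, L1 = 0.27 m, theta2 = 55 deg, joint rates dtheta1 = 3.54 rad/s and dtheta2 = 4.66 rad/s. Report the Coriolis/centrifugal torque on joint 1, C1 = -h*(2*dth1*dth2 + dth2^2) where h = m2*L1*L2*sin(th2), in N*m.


h = m2*L1*L2*sin(th2) = 6.39*0.27*0.3*sin(55 deg) = 0.423985
C1 = -h*(2*3.54*4.66 + 4.66^2) = -0.423985*54.7084 = -23.1955

-23.1955 N*m


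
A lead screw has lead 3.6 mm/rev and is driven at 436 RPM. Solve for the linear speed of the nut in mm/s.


v = lead * (RPM/60) = 3.6*436/60 = 26.1600

26.1600 mm/s


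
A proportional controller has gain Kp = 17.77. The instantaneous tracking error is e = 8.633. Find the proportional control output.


u_P = Kp * e = 17.77 * 8.633 = 153.4084

153.4084


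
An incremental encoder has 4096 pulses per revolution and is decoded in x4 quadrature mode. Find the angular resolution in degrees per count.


resolution = 360 / (PPR * 4) = 360 / 16384 = 0.0220

0.0220 degrees


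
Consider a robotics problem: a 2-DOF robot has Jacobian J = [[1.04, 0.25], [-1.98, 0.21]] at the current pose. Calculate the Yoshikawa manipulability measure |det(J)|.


det(J) = 1.04*0.21 - (0.25)*(-1.98) = 0.7134
|det(J)| = 0.7134

0.7134


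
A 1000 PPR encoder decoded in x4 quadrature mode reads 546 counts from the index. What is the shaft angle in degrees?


angle = counts * 360 / (PPR*4) = 546 * 360 / 4000 = 49.1400

49.1400 degrees


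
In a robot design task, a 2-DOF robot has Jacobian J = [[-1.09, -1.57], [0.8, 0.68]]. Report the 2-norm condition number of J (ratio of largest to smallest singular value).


JJ^T eigenvalues: trace(JJ^T) = 4.7554, det(JJ^T) = det(J)^2 = 0.26501904
s_max^2 = (4.7554 + sqrt(21.55375300))/2 = 4.69900098
s_min^2 = (4.7554 - sqrt(21.55375300))/2 = 0.05639902
kappa = s_max/s_min = sqrt(4.69900098/0.05639902) = 9.1278

9.1278


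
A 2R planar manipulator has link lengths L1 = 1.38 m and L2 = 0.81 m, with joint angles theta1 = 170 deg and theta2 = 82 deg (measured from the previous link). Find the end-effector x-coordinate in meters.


x = L1*cos(th1) + L2*cos(th1+th2) = 1.38*cos(170 deg) + 0.81*cos(252 deg) = -1.6093

-1.6093 m


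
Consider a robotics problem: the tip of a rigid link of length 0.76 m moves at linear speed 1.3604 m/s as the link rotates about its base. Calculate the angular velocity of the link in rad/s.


omega = v / L = 1.3604 / 0.76 = 1.7900

1.7900 rad/s


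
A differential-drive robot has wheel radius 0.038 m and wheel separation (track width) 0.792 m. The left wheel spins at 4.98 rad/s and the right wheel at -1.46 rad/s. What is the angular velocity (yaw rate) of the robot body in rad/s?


omega = r*(wR - wL)/L = 0.038*(-1.46 - (4.98))/0.792 = -0.3090

-0.3090 rad/s


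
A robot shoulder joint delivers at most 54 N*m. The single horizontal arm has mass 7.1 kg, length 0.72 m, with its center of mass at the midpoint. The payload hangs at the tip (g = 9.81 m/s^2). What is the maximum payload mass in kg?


tau_arm = m_arm*g*(L/2) = 7.1*9.81*0.72/2 = 25.0744 N*m
tau_payload = tau_max - tau_arm = 54 - 25.0744 = 28.9256
m_payload = tau_payload / (g*L) = 28.9256 / (9.81*0.72) = 4.0953

4.0953 kg


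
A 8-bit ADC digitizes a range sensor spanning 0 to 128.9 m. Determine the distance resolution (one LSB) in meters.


res = range / 2^n = 128.9/2^8 = 128.9/256 = 0.5035

0.5035 m


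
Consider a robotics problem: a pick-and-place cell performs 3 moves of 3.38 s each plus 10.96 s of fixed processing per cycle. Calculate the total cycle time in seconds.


T = 3*3.38 + 10.96 = 21.1000

21.1000 s


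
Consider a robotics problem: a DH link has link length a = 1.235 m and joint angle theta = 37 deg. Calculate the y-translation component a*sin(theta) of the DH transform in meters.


a*sin(theta) = 1.235*sin(37 deg) = 0.7432

0.7432 m
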